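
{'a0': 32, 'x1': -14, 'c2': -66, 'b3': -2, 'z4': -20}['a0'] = 32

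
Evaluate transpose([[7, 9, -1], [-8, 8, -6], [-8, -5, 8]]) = [[7, -8, -8], [9, 8, -5], [-1, -6, 8]]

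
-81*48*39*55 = -8339760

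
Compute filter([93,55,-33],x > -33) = [93, 55]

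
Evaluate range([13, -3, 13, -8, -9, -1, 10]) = 22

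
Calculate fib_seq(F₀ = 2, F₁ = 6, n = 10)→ [2, 6, 8, 14, 22, 36, 58, 94, 152, 246]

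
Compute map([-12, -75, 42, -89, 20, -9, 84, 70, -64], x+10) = [-2, -65, 52, -79, 30, 1, 94, 80, -54]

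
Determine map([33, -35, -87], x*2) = 33*2=66, -35*2=-70, -87*2=-174
= [66, -70, -174]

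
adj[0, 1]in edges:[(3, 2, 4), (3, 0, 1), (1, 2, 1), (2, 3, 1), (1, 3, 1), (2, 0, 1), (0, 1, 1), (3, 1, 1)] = 1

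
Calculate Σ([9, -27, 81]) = 9 + -27 + 81
= 63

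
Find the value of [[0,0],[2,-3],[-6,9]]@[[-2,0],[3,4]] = C[0][0] = (0)*(-2) + (0)*(3) = 0
C[0][1] = (0)*(0) + (0)*(4) = 0
C[1][0] = (2)*(-2) + (-3)*(3) = -13
C[1][1] = (2)*(0) + (-3)*(4) = -12
C[2][0] = (-6)*(-2) + (9)*(3) = 39
C[2][1] = (-6)*(0) + (9)*(4) = 36
= [[0, 0], [-13, -12], [39, 36]]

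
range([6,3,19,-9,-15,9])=34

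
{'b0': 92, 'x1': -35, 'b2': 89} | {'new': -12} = {'b0': 92, 'x1': -35, 'b2': 89, 'new': -12}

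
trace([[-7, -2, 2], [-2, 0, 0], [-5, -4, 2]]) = -5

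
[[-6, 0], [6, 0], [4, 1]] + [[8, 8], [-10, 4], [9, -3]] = [[2, 8], [-4, 4], [13, -2]]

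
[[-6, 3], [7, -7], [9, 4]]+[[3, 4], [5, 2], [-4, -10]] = [[-3, 7], [12, -5], [5, -6]]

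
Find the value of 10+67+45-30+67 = 159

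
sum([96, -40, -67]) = -11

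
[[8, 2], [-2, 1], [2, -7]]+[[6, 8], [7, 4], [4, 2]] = [[14, 10], [5, 5], [6, -5]]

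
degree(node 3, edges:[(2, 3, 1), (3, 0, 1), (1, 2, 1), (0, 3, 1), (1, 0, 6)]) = incident: (2,3), (3,0), (0,3)
= 3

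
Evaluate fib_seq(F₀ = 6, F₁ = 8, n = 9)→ F_2 = F_1 + F_0 = 14
F_3 = F_2 + F_1 = 22
F_4 = F_3 + F_2 = 36
...
= [6, 8, 14, 22, 36, 58, 94, 152, 246]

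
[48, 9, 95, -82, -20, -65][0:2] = [48, 9]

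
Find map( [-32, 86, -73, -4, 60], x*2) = [-64, 172, -146, -8, 120]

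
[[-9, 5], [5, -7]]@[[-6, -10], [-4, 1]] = [[34, 95], [-2, -57]]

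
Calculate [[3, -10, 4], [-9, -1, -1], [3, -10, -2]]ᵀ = [[3, -9, 3], [-10, -1, -10], [4, -1, -2]]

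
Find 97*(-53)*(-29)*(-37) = -5516293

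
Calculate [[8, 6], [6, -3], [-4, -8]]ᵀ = [[8, 6, -4], [6, -3, -8]]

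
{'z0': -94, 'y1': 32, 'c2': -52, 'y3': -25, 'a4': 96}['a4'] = 96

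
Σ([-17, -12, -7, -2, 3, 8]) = (-17) + (-12) + (-7) + (-2) + 3 + 8
= -27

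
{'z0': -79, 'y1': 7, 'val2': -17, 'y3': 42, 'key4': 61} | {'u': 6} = {'z0': -79, 'y1': 7, 'val2': -17, 'y3': 42, 'key4': 61, 'u': 6}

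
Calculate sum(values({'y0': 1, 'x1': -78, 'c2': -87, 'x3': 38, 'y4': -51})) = -177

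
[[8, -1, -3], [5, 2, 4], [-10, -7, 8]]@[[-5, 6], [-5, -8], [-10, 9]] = [[-5, 29], [-75, 50], [5, 68]]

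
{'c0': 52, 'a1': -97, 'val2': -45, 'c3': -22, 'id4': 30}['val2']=-45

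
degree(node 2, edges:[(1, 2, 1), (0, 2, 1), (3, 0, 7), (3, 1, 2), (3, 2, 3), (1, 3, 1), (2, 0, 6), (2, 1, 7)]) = incident: (1,2), (0,2), (3,2), (2,0), (2,1)
= 5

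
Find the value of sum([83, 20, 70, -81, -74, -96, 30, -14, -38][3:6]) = -251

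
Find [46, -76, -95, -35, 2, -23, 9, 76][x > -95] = [46, -76, -35, 2, -23, 9, 76]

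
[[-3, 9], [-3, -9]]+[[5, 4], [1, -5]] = [[2, 13], [-2, -14]]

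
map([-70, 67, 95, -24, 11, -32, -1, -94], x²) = [4900, 4489, 9025, 576, 121, 1024, 1, 8836]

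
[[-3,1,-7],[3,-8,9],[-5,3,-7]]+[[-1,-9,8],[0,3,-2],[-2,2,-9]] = [[-4, -8, 1], [3, -5, 7], [-7, 5, -16]]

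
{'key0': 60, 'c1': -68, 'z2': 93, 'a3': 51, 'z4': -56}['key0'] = 60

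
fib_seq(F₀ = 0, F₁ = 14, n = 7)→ F_2 = F_1 + F_0 = 14
F_3 = F_2 + F_1 = 28
F_4 = F_3 + F_2 = 42
...
= [0, 14, 14, 28, 42, 70, 112]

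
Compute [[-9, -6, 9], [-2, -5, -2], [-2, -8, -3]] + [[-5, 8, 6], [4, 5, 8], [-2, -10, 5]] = [[-14, 2, 15], [2, 0, 6], [-4, -18, 2]]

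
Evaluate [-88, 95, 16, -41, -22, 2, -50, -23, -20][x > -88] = keep x where x > -88: -88✗, 95✓, 16✓, -41✓, -22✓, 2✓, -50✓, -23✓, -20✓
= [95, 16, -41, -22, 2, -50, -23, -20]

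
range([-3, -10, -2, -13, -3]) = 11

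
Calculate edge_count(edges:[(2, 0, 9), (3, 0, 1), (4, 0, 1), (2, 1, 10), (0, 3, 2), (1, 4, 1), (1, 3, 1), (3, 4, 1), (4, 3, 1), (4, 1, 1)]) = 10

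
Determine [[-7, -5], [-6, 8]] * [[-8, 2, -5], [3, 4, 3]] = C[0][0] = (-7)*(-8) + (-5)*(3) = 41
C[0][1] = (-7)*(2) + (-5)*(4) = -34
C[0][2] = (-7)*(-5) + (-5)*(3) = 20
C[1][0] = (-6)*(-8) + (8)*(3) = 72
C[1][1] = (-6)*(2) + (8)*(4) = 20
C[1][2] = (-6)*(-5) + (8)*(3) = 54
= [[41, -34, 20], [72, 20, 54]]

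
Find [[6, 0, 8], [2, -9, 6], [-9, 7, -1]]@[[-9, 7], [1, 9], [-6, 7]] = C[0][0] = (6)*(-9) + (0)*(1) + (8)*(-6) = -102
C[0][1] = (6)*(7) + (0)*(9) + (8)*(7) = 98
C[1][0] = (2)*(-9) + (-9)*(1) + (6)*(-6) = -63
C[1][1] = (2)*(7) + (-9)*(9) + (6)*(7) = -25
C[2][0] = (-9)*(-9) + (7)*(1) + (-1)*(-6) = 94
C[2][1] = (-9)*(7) + (7)*(9) + (-1)*(7) = -7
= [[-102, 98], [-63, -25], [94, -7]]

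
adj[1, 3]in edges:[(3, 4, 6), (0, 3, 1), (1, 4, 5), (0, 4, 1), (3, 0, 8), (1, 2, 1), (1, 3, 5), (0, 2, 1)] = 5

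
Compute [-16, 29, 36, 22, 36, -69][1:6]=[29, 36, 22, 36, -69]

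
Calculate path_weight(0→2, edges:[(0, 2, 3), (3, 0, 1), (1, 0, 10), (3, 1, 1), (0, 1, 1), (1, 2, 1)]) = 3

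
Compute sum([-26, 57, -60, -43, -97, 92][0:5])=-169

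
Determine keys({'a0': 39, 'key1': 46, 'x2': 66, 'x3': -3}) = ['a0', 'key1', 'x2', 'x3']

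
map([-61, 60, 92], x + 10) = [-51, 70, 102]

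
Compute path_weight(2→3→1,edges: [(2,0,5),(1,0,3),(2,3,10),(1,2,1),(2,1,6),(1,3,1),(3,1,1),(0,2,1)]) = w(2→3)=10 + w(3→1)=1
= 11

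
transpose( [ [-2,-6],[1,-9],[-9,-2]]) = [[-2, 1, -9], [-6, -9, -2]]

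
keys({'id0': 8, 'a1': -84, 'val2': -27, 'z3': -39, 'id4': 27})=['id0', 'a1', 'val2', 'z3', 'id4']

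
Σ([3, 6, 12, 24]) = 3 + 6 + 12 + 24
= 45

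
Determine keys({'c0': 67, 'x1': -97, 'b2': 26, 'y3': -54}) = ['c0', 'x1', 'b2', 'y3']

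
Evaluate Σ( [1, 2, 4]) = 7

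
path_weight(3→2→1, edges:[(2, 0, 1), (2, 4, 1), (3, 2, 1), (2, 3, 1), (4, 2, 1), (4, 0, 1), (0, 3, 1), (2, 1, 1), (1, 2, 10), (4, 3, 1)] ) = w(3→2)=1 + w(2→1)=1
= 2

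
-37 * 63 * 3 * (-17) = 118881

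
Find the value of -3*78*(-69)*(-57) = -920322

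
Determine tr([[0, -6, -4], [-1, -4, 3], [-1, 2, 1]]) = diagonal: 0 + (-4) + 1
= -3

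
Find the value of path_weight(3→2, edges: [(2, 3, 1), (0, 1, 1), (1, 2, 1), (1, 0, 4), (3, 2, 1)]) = 1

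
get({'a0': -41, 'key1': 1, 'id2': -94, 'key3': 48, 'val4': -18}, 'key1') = 1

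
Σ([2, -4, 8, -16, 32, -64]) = -42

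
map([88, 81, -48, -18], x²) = (88)²=7744, (81)²=6561, (-48)²=2304, (-18)²=324
= [7744, 6561, 2304, 324]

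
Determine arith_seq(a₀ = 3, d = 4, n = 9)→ a_0 = 3 + 0*4 = 3
a_1 = 3 + 1*4 = 7
a_2 = 3 + 2*4 = 11
...
= [3, 7, 11, 15, 19, 23, 27, 31, 35]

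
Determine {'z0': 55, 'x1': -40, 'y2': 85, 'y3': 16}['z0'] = 55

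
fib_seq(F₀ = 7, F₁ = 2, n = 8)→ F_2 = F_1 + F_0 = 9
F_3 = F_2 + F_1 = 11
F_4 = F_3 + F_2 = 20
...
= [7, 2, 9, 11, 20, 31, 51, 82]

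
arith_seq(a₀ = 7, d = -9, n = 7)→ a_0 = 7 + 0*-9 = 7
a_1 = 7 + 1*-9 = -2
a_2 = 7 + 2*-9 = -11
...
= [7, -2, -11, -20, -29, -38, -47]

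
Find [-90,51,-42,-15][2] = -42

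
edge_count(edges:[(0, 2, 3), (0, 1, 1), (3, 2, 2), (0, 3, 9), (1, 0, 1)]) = 5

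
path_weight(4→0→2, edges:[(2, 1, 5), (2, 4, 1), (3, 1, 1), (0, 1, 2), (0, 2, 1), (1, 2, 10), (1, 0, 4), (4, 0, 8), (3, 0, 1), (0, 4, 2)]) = w(4→0)=8 + w(0→2)=1
= 9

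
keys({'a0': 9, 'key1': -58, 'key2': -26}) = ['a0', 'key1', 'key2']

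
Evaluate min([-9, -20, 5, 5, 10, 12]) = -20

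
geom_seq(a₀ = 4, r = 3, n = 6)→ a_0 = 4*3^0 = 4
a_1 = 4*3^1 = 12
a_2 = 4*3^2 = 36
...
= [4, 12, 36, 108, 324, 972]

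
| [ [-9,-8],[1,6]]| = -46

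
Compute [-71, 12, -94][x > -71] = keep x where x > -71: -71✗, 12✓, -94✗
= [12]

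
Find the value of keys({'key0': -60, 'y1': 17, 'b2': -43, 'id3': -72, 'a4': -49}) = ['key0', 'y1', 'b2', 'id3', 'a4']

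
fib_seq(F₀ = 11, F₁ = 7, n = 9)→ [11, 7, 18, 25, 43, 68, 111, 179, 290]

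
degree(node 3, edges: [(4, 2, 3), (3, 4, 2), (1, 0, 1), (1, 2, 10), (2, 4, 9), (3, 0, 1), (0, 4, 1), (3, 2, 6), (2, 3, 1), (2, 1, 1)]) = 4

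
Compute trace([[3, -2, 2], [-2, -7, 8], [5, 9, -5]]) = -9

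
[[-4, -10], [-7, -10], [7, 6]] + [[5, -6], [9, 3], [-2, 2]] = [[1, -16], [2, -7], [5, 8]]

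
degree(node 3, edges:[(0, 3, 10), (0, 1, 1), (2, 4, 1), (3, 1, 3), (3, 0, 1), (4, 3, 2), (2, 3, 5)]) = incident: (0,3), (3,1), (3,0), (4,3), (2,3)
= 5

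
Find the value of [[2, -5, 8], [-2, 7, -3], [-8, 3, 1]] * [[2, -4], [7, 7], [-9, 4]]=[[-103, -11], [72, 45], [-4, 57]]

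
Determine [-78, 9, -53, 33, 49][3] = 33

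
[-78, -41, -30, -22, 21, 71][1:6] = [-41, -30, -22, 21, 71]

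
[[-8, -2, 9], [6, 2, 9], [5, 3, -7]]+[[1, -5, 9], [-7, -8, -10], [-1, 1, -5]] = [[-7, -7, 18], [-1, -6, -1], [4, 4, -12]]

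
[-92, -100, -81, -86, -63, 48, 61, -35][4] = -63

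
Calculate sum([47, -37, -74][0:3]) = slice → [47, -37, -74]
47 + (-37) + (-74)
= -64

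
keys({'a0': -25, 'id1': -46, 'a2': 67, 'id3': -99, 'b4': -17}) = ['a0', 'id1', 'a2', 'id3', 'b4']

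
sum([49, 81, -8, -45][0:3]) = slice → [49, 81, -8]
49 + 81 + (-8)
= 122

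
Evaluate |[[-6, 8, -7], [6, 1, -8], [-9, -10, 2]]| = (1)*(-6)*det([[1, -8], [-10, 2]]) + (-1)*(8)*det([[6, -8], [-9, 2]]) + (1)*(-7)*det([[6, 1], [-9, -10]])
= 468 + 480 + 357
= 1305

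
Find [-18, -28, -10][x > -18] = keep x where x > -18: -18✗, -28✗, -10✓
= [-10]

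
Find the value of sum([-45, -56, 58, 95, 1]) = 53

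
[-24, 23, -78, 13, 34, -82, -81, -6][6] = -81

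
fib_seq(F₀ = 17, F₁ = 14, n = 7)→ F_2 = F_1 + F_0 = 31
F_3 = F_2 + F_1 = 45
F_4 = F_3 + F_2 = 76
...
= [17, 14, 31, 45, 76, 121, 197]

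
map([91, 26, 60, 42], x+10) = 91+10=101, 26+10=36, 60+10=70, 42+10=52
= [101, 36, 70, 52]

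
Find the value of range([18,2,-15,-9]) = 33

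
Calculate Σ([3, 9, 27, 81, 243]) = 3 + 9 + 27 + 81 + 243
= 363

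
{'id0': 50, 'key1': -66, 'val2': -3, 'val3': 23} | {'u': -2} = {'id0': 50, 'key1': -66, 'val2': -3, 'val3': 23, 'u': -2}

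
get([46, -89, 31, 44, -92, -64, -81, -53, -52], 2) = 31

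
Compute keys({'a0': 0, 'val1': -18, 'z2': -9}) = ['a0', 'val1', 'z2']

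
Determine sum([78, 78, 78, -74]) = 78 + 78 + 78 + (-74)
= 160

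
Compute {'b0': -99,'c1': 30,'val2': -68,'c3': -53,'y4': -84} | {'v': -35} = {'b0': -99, 'c1': 30, 'val2': -68, 'c3': -53, 'y4': -84, 'v': -35}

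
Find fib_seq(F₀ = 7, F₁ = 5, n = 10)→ [7, 5, 12, 17, 29, 46, 75, 121, 196, 317]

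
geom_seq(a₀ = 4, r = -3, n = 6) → a_0 = 4*(-3)^0 = 4
a_1 = 4*(-3)^1 = -12
a_2 = 4*(-3)^2 = 36
...
= [4, -12, 36, -108, 324, -972]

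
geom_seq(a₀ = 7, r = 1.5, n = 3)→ a_0 = 7*1.5^0 = 7.0
a_1 = 7*1.5^1 = 10.5
a_2 = 7*1.5^2 = 15.75
= [7.0, 10.5, 15.75]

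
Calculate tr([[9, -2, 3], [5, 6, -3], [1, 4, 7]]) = 22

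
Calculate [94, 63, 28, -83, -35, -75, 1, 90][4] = -35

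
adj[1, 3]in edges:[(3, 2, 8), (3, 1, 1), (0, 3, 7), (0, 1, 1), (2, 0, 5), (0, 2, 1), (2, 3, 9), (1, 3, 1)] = 1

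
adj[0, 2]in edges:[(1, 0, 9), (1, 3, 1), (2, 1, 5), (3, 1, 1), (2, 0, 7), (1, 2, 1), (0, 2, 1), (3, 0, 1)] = 1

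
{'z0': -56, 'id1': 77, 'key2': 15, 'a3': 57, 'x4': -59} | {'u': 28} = {'z0': -56, 'id1': 77, 'key2': 15, 'a3': 57, 'x4': -59, 'u': 28}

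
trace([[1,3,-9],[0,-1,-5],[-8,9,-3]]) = diagonal: 1 + (-1) + (-3)
= -3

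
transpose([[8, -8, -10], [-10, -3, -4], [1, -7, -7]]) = [[8, -10, 1], [-8, -3, -7], [-10, -4, -7]]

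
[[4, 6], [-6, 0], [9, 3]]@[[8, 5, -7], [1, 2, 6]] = C[0][0] = (4)*(8) + (6)*(1) = 38
C[0][1] = (4)*(5) + (6)*(2) = 32
C[0][2] = (4)*(-7) + (6)*(6) = 8
C[1][0] = (-6)*(8) + (0)*(1) = -48
C[1][1] = (-6)*(5) + (0)*(2) = -30
C[1][2] = (-6)*(-7) + (0)*(6) = 42
... (3 more cells)
= [[38, 32, 8], [-48, -30, 42], [75, 51, -45]]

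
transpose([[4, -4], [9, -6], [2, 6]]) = [[4, 9, 2], [-4, -6, 6]]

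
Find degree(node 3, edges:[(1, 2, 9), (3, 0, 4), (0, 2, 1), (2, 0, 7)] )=incident: (3,0)
= 1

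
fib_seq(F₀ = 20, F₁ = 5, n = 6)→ [20, 5, 25, 30, 55, 85]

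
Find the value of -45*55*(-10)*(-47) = -1163250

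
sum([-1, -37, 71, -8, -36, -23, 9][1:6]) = slice → [-37, 71, -8, -36, -23]
(-37) + 71 + (-8) + (-36) + (-23)
= -33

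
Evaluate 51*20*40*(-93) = -3794400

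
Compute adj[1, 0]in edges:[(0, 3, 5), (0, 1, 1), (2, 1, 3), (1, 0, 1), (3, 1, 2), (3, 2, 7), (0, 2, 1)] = 1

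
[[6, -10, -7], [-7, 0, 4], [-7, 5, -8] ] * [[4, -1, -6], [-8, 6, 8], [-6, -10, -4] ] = [[146, 4, -88], [-52, -33, 26], [-20, 117, 114]]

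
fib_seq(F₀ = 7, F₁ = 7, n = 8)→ [7, 7, 14, 21, 35, 56, 91, 147]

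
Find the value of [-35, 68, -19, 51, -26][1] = 68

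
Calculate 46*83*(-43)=-164174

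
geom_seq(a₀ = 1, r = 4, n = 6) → a_0 = 1*4^0 = 1
a_1 = 1*4^1 = 4
a_2 = 1*4^2 = 16
...
= [1, 4, 16, 64, 256, 1024]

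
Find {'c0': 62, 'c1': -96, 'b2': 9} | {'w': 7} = {'c0': 62, 'c1': -96, 'b2': 9, 'w': 7}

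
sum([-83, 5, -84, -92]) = (-83) + 5 + (-84) + (-92)
= -254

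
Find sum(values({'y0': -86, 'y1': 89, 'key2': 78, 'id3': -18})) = (-86) + 89 + 78 + (-18)
= 63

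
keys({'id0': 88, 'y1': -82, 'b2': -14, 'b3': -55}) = ['id0', 'y1', 'b2', 'b3']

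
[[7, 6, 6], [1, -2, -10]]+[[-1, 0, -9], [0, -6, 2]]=[[6, 6, -3], [1, -8, -8]]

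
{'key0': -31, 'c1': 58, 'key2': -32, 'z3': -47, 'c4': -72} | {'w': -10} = {'key0': -31, 'c1': 58, 'key2': -32, 'z3': -47, 'c4': -72, 'w': -10}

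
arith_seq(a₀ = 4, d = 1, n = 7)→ [4, 5, 6, 7, 8, 9, 10]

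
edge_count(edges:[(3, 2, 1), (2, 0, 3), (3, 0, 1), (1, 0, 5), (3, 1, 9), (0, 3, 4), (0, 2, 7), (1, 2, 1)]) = 8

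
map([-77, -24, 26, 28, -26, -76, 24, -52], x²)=[5929, 576, 676, 784, 676, 5776, 576, 2704]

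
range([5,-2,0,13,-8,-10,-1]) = 23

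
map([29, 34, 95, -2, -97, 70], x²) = [841, 1156, 9025, 4, 9409, 4900]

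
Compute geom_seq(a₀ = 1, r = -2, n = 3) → a_0 = 1*(-2)^0 = 1
a_1 = 1*(-2)^1 = -2
a_2 = 1*(-2)^2 = 4
= [1, -2, 4]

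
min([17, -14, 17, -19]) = -19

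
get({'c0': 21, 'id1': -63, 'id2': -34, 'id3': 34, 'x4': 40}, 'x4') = 40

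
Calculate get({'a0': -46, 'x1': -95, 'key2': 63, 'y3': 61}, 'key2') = 63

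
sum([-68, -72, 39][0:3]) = -101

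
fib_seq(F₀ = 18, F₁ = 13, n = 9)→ [18, 13, 31, 44, 75, 119, 194, 313, 507]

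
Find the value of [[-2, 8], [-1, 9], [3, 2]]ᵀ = [[-2, -1, 3], [8, 9, 2]]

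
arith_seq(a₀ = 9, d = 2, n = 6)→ [9, 11, 13, 15, 17, 19]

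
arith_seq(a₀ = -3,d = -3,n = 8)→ a_0 = -3 + 0*-3 = -3
a_1 = -3 + 1*-3 = -6
a_2 = -3 + 2*-3 = -9
...
= [-3, -6, -9, -12, -15, -18, -21, -24]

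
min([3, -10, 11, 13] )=-10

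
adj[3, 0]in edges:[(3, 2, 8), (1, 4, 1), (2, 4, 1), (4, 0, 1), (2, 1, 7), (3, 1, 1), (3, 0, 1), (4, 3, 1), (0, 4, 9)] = 1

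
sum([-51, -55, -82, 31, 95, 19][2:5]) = 44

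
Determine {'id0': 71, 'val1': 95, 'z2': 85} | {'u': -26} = {'id0': 71, 'val1': 95, 'z2': 85, 'u': -26}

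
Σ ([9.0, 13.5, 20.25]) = 42.75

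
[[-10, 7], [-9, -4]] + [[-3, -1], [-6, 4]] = [[-13, 6], [-15, 0]]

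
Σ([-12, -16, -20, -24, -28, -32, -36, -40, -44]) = -252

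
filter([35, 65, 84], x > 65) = [84]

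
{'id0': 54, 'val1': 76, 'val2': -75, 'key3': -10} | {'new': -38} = {'id0': 54, 'val1': 76, 'val2': -75, 'key3': -10, 'new': -38}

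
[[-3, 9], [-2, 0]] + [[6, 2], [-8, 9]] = [[3, 11], [-10, 9]]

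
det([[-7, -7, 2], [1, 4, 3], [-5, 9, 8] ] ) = 184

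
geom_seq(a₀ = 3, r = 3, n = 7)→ [3, 9, 27, 81, 243, 729, 2187]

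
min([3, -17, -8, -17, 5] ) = -17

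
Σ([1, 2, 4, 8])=15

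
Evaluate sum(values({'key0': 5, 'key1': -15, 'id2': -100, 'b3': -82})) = -192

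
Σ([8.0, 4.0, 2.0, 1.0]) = 15.0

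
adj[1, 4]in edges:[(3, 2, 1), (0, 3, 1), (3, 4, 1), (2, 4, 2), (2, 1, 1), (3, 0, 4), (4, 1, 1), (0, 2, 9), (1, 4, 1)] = 1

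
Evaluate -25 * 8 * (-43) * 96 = 825600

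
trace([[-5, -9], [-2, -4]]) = diagonal: (-5) + (-4)
= -9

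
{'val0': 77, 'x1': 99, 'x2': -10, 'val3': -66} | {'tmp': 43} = {'val0': 77, 'x1': 99, 'x2': -10, 'val3': -66, 'tmp': 43}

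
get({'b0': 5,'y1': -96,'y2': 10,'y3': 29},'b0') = 5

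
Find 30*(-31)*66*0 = 0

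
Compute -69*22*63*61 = -5833674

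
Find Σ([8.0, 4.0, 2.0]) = 14.0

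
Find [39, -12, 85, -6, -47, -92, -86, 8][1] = -12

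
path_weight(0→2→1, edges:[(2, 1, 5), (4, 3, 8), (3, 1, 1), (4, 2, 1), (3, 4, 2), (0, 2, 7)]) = 12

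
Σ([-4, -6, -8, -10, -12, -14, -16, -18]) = (-4) + (-6) + (-8) + (-10) + (-12) + (-14) + (-16) + (-18)
= -88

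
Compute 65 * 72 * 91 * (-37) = -15757560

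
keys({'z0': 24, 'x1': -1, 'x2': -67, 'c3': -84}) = ['z0', 'x1', 'x2', 'c3']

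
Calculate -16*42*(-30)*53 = 1068480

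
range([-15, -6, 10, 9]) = 25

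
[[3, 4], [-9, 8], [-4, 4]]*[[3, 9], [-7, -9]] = C[0][0] = (3)*(3) + (4)*(-7) = -19
C[0][1] = (3)*(9) + (4)*(-9) = -9
C[1][0] = (-9)*(3) + (8)*(-7) = -83
C[1][1] = (-9)*(9) + (8)*(-9) = -153
C[2][0] = (-4)*(3) + (4)*(-7) = -40
C[2][1] = (-4)*(9) + (4)*(-9) = -72
= [[-19, -9], [-83, -153], [-40, -72]]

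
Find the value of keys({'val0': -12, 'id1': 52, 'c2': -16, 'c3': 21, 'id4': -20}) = ['val0', 'id1', 'c2', 'c3', 'id4']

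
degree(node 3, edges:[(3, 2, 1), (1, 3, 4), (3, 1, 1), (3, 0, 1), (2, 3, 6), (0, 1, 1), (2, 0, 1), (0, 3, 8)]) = 6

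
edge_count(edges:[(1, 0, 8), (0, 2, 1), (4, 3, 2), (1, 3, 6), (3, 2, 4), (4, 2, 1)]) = 6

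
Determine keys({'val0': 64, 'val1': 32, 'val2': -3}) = ['val0', 'val1', 'val2']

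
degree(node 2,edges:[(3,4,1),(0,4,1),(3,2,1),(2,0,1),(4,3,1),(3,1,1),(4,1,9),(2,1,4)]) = incident: (3,2), (2,0), (2,1)
= 3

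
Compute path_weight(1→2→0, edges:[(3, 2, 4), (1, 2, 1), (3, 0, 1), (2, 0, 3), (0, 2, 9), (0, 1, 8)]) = w(1→2)=1 + w(2→0)=3
= 4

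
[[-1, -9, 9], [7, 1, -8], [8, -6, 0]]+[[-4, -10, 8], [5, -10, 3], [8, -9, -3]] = [[-5, -19, 17], [12, -9, -5], [16, -15, -3]]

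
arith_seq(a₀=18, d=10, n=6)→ [18, 28, 38, 48, 58, 68]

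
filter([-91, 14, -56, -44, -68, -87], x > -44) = [14]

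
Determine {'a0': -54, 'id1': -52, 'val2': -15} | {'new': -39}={'a0': -54, 'id1': -52, 'val2': -15, 'new': -39}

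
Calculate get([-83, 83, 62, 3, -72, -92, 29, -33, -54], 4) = -72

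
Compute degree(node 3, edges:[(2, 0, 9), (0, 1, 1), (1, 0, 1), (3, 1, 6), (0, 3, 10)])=2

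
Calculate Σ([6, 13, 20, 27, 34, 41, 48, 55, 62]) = 306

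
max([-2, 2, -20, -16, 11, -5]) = 11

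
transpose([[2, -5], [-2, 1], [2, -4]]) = [[2, -2, 2], [-5, 1, -4]]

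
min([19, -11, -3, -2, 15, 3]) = -11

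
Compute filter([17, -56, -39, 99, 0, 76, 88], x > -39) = keep x where x > -39: 17✓, -56✗, -39✗, 99✓, 0✓, 76✓, 88✓
= [17, 99, 0, 76, 88]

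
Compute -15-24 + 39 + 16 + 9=25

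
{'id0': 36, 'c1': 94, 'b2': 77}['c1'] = 94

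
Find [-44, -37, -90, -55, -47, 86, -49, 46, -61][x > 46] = keep x where x > 46: -44✗, -37✗, -90✗, -55✗, -47✗, 86✓, -49✗, 46✗, -61✗
= [86]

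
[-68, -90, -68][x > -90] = [-68, -68]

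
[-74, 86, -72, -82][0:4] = [-74, 86, -72, -82]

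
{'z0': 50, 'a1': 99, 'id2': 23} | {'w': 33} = {'z0': 50, 'a1': 99, 'id2': 23, 'w': 33}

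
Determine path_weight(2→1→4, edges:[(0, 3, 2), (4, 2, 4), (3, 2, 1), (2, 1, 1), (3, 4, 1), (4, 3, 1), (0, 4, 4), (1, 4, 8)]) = 9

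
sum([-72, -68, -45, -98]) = (-72) + (-68) + (-45) + (-98)
= -283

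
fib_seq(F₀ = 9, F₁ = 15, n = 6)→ [9, 15, 24, 39, 63, 102]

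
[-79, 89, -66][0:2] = [-79, 89]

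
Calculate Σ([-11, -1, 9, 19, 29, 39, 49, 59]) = 192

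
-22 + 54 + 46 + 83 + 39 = 200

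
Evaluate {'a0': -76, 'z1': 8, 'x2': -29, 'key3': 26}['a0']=-76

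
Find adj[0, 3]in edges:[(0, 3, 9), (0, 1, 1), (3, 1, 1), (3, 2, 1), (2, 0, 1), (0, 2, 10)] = 9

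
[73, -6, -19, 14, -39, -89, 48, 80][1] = -6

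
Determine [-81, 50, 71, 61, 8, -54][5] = -54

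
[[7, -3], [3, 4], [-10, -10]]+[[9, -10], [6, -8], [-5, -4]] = [[16, -13], [9, -4], [-15, -14]]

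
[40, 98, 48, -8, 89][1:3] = [98, 48]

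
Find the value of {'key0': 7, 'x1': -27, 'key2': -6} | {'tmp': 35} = {'key0': 7, 'x1': -27, 'key2': -6, 'tmp': 35}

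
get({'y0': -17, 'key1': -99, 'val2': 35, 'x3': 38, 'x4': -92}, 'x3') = 38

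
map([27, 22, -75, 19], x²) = (27)²=729, (22)²=484, (-75)²=5625, (19)²=361
= [729, 484, 5625, 361]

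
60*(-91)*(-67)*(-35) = -12803700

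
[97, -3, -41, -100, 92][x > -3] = [97, 92]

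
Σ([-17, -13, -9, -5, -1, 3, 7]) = (-17) + (-13) + (-9) + (-5) + (-1) + 3 + 7
= -35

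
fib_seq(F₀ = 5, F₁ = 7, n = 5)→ F_2 = F_1 + F_0 = 12
F_3 = F_2 + F_1 = 19
F_4 = F_3 + F_2 = 31
= [5, 7, 12, 19, 31]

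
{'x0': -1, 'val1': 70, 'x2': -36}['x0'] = -1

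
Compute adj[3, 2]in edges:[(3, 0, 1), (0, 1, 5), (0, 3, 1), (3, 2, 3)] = 3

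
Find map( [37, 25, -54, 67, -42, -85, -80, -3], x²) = (37)²=1369, (25)²=625, (-54)²=2916, (67)²=4489, (-42)²=1764, (-85)²=7225, (-80)²=6400, (-3)²=9
= [1369, 625, 2916, 4489, 1764, 7225, 6400, 9]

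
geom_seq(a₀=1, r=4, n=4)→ a_0 = 1*4^0 = 1
a_1 = 1*4^1 = 4
a_2 = 1*4^2 = 16
...
= [1, 4, 16, 64]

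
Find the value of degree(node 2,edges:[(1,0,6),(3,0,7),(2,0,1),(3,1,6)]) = 1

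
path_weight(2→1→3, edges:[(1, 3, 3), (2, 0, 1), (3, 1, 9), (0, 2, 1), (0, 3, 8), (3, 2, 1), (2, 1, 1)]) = 4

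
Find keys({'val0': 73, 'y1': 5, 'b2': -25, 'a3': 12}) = ['val0', 'y1', 'b2', 'a3']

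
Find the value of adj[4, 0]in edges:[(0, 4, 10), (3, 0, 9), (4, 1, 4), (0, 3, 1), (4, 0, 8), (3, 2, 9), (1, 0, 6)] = 8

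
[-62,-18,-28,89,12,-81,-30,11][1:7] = [-18, -28, 89, 12, -81, -30]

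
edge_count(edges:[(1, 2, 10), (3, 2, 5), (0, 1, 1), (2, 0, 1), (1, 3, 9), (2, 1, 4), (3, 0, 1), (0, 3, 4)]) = 8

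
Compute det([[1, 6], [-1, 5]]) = (1)*(5) - (6)*(-1)
= 11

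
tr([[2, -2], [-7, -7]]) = -5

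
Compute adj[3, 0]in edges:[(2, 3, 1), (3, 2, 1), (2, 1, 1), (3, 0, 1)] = 1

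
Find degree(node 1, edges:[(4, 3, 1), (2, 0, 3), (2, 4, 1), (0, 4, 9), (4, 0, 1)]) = incident: none
= 0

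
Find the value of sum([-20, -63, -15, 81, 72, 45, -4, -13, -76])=(-20) + (-63) + (-15) + 81 + 72 + 45 + (-4) + (-13) + (-76)
= 7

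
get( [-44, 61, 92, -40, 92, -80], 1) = 61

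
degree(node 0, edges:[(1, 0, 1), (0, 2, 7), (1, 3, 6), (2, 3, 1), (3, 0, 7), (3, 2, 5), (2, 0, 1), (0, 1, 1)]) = incident: (1,0), (0,2), (3,0), (2,0), (0,1)
= 5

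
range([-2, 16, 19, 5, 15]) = 21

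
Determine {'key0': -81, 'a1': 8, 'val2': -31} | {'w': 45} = {'key0': -81, 'a1': 8, 'val2': -31, 'w': 45}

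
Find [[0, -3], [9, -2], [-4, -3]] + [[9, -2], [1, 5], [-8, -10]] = [[9, -5], [10, 3], [-12, -13]]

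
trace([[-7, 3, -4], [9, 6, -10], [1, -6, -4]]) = diagonal: (-7) + 6 + (-4)
= -5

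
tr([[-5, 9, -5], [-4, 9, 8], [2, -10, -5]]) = diagonal: (-5) + 9 + (-5)
= -1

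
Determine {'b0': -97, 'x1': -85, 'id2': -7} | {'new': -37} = {'b0': -97, 'x1': -85, 'id2': -7, 'new': -37}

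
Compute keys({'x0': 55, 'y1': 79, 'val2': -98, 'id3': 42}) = ['x0', 'y1', 'val2', 'id3']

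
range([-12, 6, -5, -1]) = 18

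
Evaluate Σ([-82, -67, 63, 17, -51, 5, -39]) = -154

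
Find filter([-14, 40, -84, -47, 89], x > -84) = [-14, 40, -47, 89]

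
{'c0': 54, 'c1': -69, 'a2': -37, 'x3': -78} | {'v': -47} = {'c0': 54, 'c1': -69, 'a2': -37, 'x3': -78, 'v': -47}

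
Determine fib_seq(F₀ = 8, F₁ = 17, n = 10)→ F_2 = F_1 + F_0 = 25
F_3 = F_2 + F_1 = 42
F_4 = F_3 + F_2 = 67
...
= [8, 17, 25, 42, 67, 109, 176, 285, 461, 746]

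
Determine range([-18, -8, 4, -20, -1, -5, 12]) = 32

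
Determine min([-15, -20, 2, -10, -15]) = -20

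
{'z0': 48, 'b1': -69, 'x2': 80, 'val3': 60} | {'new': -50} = {'z0': 48, 'b1': -69, 'x2': 80, 'val3': 60, 'new': -50}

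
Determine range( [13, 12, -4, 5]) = 17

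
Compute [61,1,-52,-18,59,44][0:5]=[61, 1, -52, -18, 59]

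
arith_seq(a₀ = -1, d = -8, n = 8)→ a_0 = -1 + 0*-8 = -1
a_1 = -1 + 1*-8 = -9
a_2 = -1 + 2*-8 = -17
...
= [-1, -9, -17, -25, -33, -41, -49, -57]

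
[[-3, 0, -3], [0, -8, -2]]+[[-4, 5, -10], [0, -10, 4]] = [[-7, 5, -13], [0, -18, 2]]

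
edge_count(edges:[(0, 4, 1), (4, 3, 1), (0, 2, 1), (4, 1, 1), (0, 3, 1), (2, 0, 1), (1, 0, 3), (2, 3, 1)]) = 8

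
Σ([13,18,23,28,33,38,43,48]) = 13 + 18 + 23 + 28 + 33 + 38 + 43 + 48
= 244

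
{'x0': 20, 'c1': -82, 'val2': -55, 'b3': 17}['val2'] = -55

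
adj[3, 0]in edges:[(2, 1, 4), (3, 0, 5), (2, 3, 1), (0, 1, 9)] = 5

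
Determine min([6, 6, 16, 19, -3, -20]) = -20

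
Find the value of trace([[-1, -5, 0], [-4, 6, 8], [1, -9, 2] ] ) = 7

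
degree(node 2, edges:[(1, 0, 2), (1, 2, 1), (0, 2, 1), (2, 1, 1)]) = incident: (1,2), (0,2), (2,1)
= 3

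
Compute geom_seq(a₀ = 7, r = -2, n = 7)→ a_0 = 7*(-2)^0 = 7
a_1 = 7*(-2)^1 = -14
a_2 = 7*(-2)^2 = 28
...
= [7, -14, 28, -56, 112, -224, 448]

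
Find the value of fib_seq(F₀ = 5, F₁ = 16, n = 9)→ [5, 16, 21, 37, 58, 95, 153, 248, 401]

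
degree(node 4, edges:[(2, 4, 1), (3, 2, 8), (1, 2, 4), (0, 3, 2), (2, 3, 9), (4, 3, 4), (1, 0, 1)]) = incident: (2,4), (4,3)
= 2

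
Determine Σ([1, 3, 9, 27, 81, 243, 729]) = 1093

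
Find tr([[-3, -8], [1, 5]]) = 2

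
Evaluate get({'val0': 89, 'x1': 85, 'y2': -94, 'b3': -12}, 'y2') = -94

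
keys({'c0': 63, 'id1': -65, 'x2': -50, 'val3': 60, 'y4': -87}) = ['c0', 'id1', 'x2', 'val3', 'y4']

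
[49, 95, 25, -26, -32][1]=95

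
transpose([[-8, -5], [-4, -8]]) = [[-8, -4], [-5, -8]]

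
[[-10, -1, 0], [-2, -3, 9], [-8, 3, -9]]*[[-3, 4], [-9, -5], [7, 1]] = C[0][0] = (-10)*(-3) + (-1)*(-9) + (0)*(7) = 39
C[0][1] = (-10)*(4) + (-1)*(-5) + (0)*(1) = -35
C[1][0] = (-2)*(-3) + (-3)*(-9) + (9)*(7) = 96
C[1][1] = (-2)*(4) + (-3)*(-5) + (9)*(1) = 16
C[2][0] = (-8)*(-3) + (3)*(-9) + (-9)*(7) = -66
C[2][1] = (-8)*(4) + (3)*(-5) + (-9)*(1) = -56
= [[39, -35], [96, 16], [-66, -56]]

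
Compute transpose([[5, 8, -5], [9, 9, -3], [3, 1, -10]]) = [[5, 9, 3], [8, 9, 1], [-5, -3, -10]]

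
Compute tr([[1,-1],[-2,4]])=5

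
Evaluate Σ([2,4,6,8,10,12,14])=56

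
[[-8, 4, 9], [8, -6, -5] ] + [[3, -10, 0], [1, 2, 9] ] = [[-5, -6, 9], [9, -4, 4]]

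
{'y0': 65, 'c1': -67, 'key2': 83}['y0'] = 65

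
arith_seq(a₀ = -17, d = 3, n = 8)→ [-17, -14, -11, -8, -5, -2, 1, 4]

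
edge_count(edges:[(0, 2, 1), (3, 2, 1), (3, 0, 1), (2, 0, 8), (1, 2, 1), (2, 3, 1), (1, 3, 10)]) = 7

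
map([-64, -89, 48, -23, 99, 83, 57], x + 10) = -64+10=-54, -89+10=-79, 48+10=58, -23+10=-13, 99+10=109, 83+10=93, 57+10=67
= [-54, -79, 58, -13, 109, 93, 67]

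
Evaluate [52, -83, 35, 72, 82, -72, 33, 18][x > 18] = [52, 35, 72, 82, 33]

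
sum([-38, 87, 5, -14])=40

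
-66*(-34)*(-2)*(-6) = 26928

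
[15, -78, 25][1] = -78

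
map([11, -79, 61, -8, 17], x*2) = 11*2=22, -79*2=-158, 61*2=122, -8*2=-16, 17*2=34
= [22, -158, 122, -16, 34]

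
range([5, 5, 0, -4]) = 9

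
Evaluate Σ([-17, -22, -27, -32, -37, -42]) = -177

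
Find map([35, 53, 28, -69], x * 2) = [70, 106, 56, -138]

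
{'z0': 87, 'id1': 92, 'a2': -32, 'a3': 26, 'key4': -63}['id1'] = 92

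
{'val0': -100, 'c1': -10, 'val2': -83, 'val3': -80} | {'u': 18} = {'val0': -100, 'c1': -10, 'val2': -83, 'val3': -80, 'u': 18}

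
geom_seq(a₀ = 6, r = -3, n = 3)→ a_0 = 6*(-3)^0 = 6
a_1 = 6*(-3)^1 = -18
a_2 = 6*(-3)^2 = 54
= [6, -18, 54]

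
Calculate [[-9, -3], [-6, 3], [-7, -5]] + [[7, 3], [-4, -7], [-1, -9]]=[[-2, 0], [-10, -4], [-8, -14]]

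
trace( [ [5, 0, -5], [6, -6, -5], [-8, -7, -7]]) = diagonal: 5 + (-6) + (-7)
= -8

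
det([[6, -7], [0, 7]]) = 42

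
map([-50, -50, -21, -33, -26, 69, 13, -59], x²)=(-50)²=2500, (-50)²=2500, (-21)²=441, (-33)²=1089, (-26)²=676, (69)²=4761, (13)²=169, (-59)²=3481
= [2500, 2500, 441, 1089, 676, 4761, 169, 3481]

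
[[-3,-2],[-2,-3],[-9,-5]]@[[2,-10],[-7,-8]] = [[8, 46], [17, 44], [17, 130]]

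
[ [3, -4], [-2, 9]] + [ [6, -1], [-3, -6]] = [[9, -5], [-5, 3]]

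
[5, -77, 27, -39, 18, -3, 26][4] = 18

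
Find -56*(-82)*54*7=1735776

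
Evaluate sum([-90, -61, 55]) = -96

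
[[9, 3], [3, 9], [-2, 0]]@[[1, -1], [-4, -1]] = [[-3, -12], [-33, -12], [-2, 2]]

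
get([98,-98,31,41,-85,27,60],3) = 41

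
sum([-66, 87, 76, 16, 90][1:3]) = 163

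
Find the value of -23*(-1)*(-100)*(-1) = 2300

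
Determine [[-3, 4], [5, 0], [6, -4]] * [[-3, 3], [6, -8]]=C[0][0] = (-3)*(-3) + (4)*(6) = 33
C[0][1] = (-3)*(3) + (4)*(-8) = -41
C[1][0] = (5)*(-3) + (0)*(6) = -15
C[1][1] = (5)*(3) + (0)*(-8) = 15
C[2][0] = (6)*(-3) + (-4)*(6) = -42
C[2][1] = (6)*(3) + (-4)*(-8) = 50
= [[33, -41], [-15, 15], [-42, 50]]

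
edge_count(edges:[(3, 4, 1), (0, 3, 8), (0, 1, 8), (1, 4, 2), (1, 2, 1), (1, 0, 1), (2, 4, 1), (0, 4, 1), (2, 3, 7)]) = 9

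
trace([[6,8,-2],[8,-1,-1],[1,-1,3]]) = diagonal: 6 + (-1) + 3
= 8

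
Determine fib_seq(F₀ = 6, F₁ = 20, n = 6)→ [6, 20, 26, 46, 72, 118]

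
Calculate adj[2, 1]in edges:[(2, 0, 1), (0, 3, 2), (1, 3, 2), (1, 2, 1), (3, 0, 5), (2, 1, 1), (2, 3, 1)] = 1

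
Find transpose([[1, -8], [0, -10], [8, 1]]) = [[1, 0, 8], [-8, -10, 1]]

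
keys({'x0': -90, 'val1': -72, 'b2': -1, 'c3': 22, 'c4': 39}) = ['x0', 'val1', 'b2', 'c3', 'c4']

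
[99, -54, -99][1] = -54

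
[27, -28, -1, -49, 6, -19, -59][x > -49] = keep x where x > -49: 27✓, -28✓, -1✓, -49✗, 6✓, -19✓, -59✗
= [27, -28, -1, 6, -19]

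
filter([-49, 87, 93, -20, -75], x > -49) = [87, 93, -20]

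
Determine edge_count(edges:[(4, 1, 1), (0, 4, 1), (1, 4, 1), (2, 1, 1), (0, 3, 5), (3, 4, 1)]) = 6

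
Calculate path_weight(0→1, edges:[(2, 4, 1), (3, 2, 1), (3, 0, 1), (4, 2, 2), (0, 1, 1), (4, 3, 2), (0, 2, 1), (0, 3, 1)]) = w(0→1)=1
= 1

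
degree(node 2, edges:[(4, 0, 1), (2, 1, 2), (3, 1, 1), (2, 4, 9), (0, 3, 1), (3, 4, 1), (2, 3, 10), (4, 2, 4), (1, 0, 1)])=4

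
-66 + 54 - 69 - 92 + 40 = -133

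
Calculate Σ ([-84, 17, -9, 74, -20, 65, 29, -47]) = (-84) + 17 + (-9) + 74 + (-20) + 65 + 29 + (-47)
= 25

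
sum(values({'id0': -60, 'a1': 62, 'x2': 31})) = 33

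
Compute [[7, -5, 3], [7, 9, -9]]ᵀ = [[7, 7], [-5, 9], [3, -9]]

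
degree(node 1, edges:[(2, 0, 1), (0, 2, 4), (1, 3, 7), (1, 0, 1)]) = 2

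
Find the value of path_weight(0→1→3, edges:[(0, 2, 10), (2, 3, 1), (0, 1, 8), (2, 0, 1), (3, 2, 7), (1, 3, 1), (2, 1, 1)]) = w(0→1)=8 + w(1→3)=1
= 9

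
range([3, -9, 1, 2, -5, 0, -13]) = 16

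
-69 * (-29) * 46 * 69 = 6351174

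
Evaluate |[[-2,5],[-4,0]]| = (-2)*(0) - (5)*(-4)
= 20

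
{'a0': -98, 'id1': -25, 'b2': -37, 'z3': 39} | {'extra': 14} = {'a0': -98, 'id1': -25, 'b2': -37, 'z3': 39, 'extra': 14}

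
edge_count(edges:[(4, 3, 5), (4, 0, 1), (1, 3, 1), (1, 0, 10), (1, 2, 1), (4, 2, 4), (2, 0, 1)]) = 7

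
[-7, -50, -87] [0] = -7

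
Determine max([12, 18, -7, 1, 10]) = 18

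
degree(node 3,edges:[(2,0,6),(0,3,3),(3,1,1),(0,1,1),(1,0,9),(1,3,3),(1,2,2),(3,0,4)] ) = incident: (0,3), (3,1), (1,3), (3,0)
= 4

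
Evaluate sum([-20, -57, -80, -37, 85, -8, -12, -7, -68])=(-20) + (-57) + (-80) + (-37) + 85 + (-8) + (-12) + (-7) + (-68)
= -204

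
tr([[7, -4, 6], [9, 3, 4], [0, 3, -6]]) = 4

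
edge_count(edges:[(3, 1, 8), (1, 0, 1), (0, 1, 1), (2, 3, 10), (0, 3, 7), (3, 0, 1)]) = 6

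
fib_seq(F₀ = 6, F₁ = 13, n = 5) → [6, 13, 19, 32, 51]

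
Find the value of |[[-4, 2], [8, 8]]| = -48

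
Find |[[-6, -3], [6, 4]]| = (-6)*(4) - (-3)*(6)
= -6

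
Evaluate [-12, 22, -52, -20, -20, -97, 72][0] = -12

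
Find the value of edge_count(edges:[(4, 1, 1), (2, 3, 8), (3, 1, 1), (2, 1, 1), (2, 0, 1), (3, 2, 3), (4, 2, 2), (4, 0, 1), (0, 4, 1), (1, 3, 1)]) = 10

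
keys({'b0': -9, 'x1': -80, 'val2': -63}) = ['b0', 'x1', 'val2']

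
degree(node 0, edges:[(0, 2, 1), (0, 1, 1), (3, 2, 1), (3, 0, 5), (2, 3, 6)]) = 3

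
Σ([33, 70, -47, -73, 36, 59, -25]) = 53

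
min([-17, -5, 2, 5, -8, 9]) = -17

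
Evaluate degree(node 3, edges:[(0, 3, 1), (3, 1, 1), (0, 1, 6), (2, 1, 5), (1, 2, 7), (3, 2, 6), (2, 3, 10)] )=incident: (0,3), (3,1), (3,2), (2,3)
= 4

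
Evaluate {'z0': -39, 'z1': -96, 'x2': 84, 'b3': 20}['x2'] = 84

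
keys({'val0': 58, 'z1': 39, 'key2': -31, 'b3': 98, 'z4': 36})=['val0', 'z1', 'key2', 'b3', 'z4']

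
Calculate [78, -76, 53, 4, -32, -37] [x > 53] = [78]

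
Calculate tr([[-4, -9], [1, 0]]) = diagonal: (-4) + 0
= -4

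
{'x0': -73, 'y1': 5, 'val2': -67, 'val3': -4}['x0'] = -73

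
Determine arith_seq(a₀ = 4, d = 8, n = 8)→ [4, 12, 20, 28, 36, 44, 52, 60]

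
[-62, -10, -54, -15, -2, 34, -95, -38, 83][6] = -95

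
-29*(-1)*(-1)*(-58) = 1682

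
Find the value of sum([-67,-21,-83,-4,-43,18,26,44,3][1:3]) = slice → [-21, -83]
(-21) + (-83)
= -104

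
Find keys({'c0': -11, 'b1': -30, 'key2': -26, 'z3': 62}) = ['c0', 'b1', 'key2', 'z3']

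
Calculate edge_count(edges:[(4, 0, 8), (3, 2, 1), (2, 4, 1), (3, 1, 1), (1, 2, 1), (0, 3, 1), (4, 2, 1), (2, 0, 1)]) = 8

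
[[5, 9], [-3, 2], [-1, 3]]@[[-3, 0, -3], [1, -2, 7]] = [[-6, -18, 48], [11, -4, 23], [6, -6, 24]]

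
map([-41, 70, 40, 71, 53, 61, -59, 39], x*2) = -41*2=-82, 70*2=140, 40*2=80, 71*2=142, 53*2=106, 61*2=122, -59*2=-118, 39*2=78
= [-82, 140, 80, 142, 106, 122, -118, 78]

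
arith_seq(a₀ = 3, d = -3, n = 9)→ [3, 0, -3, -6, -9, -12, -15, -18, -21]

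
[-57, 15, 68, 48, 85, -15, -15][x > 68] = [85]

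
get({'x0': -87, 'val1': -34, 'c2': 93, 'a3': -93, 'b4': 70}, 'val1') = -34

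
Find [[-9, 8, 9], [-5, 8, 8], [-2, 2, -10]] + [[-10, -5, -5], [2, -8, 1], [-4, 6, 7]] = [[-19, 3, 4], [-3, 0, 9], [-6, 8, -3]]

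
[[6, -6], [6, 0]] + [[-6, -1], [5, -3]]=[[0, -7], [11, -3]]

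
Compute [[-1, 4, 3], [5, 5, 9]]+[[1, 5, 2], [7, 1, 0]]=[[0, 9, 5], [12, 6, 9]]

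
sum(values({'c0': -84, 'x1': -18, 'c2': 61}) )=(-84) + (-18) + 61
= -41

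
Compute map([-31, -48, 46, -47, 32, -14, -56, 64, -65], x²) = [961, 2304, 2116, 2209, 1024, 196, 3136, 4096, 4225]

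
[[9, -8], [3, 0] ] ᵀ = [[9, 3], [-8, 0]]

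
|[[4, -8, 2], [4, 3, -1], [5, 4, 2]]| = 146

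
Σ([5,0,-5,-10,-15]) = -25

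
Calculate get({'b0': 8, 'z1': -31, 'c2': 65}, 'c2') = 65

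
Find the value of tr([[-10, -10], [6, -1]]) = -11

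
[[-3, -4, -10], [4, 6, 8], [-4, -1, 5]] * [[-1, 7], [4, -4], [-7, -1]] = C[0][0] = (-3)*(-1) + (-4)*(4) + (-10)*(-7) = 57
C[0][1] = (-3)*(7) + (-4)*(-4) + (-10)*(-1) = 5
C[1][0] = (4)*(-1) + (6)*(4) + (8)*(-7) = -36
C[1][1] = (4)*(7) + (6)*(-4) + (8)*(-1) = -4
C[2][0] = (-4)*(-1) + (-1)*(4) + (5)*(-7) = -35
C[2][1] = (-4)*(7) + (-1)*(-4) + (5)*(-1) = -29
= [[57, 5], [-36, -4], [-35, -29]]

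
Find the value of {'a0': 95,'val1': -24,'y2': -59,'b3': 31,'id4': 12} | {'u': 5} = {'a0': 95, 'val1': -24, 'y2': -59, 'b3': 31, 'id4': 12, 'u': 5}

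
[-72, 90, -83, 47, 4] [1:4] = [90, -83, 47]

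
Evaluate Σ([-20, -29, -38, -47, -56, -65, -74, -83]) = -412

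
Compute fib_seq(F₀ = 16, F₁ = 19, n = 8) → F_2 = F_1 + F_0 = 35
F_3 = F_2 + F_1 = 54
F_4 = F_3 + F_2 = 89
...
= [16, 19, 35, 54, 89, 143, 232, 375]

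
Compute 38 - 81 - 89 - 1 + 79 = -54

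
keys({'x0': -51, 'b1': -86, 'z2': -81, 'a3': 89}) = ['x0', 'b1', 'z2', 'a3']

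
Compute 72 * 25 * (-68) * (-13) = 1591200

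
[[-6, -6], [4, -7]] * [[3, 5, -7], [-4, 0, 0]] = C[0][0] = (-6)*(3) + (-6)*(-4) = 6
C[0][1] = (-6)*(5) + (-6)*(0) = -30
C[0][2] = (-6)*(-7) + (-6)*(0) = 42
C[1][0] = (4)*(3) + (-7)*(-4) = 40
C[1][1] = (4)*(5) + (-7)*(0) = 20
C[1][2] = (4)*(-7) + (-7)*(0) = -28
= [[6, -30, 42], [40, 20, -28]]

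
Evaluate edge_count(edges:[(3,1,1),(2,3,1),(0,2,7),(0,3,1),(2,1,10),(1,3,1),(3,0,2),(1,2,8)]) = 8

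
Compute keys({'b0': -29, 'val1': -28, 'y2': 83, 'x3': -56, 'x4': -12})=['b0', 'val1', 'y2', 'x3', 'x4']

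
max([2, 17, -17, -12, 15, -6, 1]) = 17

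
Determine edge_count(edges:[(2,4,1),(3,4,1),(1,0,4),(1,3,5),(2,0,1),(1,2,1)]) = 6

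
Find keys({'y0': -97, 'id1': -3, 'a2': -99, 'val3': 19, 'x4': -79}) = ['y0', 'id1', 'a2', 'val3', 'x4']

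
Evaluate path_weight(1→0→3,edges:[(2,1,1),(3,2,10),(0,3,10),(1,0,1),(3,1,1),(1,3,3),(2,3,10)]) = 11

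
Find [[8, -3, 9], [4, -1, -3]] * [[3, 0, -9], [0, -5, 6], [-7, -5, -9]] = [[-39, -30, -171], [33, 20, -15]]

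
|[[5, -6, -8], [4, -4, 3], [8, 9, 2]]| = (1)*(5)*det([[-4, 3], [9, 2]]) + (-1)*(-6)*det([[4, 3], [8, 2]]) + (1)*(-8)*det([[4, -4], [8, 9]])
= -175 + -96 + -544
= -815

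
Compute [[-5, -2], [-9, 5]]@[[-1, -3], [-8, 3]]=C[0][0] = (-5)*(-1) + (-2)*(-8) = 21
C[0][1] = (-5)*(-3) + (-2)*(3) = 9
C[1][0] = (-9)*(-1) + (5)*(-8) = -31
C[1][1] = (-9)*(-3) + (5)*(3) = 42
= [[21, 9], [-31, 42]]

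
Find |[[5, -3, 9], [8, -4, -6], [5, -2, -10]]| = (1)*(5)*det([[-4, -6], [-2, -10]]) + (-1)*(-3)*det([[8, -6], [5, -10]]) + (1)*(9)*det([[8, -4], [5, -2]])
= 140 + -150 + 36
= 26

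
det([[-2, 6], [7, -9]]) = -24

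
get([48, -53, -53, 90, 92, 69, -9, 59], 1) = -53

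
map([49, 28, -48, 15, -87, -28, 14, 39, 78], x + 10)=[59, 38, -38, 25, -77, -18, 24, 49, 88]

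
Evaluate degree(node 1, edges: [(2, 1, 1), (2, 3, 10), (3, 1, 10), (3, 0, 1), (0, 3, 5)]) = 2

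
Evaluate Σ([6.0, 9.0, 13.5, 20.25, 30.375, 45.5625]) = 124.6875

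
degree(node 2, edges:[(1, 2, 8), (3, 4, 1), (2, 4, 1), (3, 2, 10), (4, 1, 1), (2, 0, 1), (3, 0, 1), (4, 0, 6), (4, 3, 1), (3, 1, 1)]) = 4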